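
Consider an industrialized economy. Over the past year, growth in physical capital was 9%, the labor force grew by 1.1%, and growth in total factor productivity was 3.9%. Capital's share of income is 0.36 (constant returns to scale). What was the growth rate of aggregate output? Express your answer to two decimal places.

7.84%

Labor's share = 1 − 0.36 = 0.64.
Physical capital: 0.36 × 9 = 3.24 pp.
The labor force: 0.64 × 1.1 = 0.704 pp.
Output growth = 3.9 + 3.944 = 7.844%.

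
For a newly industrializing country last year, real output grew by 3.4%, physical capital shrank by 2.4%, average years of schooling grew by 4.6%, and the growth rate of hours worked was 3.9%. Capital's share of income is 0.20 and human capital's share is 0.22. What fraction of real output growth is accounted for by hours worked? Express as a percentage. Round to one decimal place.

Labor's share = 1 − 0.2 − 0.22 = 0.58.
Hours worked contributed 0.58 × 3.9 = 2.262 pp.
Share of growth = 2.262 / 3.4 × 100 = 66.529%.

Hours worked accounted for 66.5% of growth.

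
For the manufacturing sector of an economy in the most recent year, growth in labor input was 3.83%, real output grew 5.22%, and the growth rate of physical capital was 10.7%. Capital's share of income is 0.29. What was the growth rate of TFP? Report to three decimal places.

Labor's share = 1 − 0.29 = 0.71.
Physical capital: 0.29 × 10.7 = 3.103 pp.
Labor input: 0.71 × 3.83 = 2.7193 pp.
TFP growth = 5.22 − 5.8223 = -0.6023%.

-0.602%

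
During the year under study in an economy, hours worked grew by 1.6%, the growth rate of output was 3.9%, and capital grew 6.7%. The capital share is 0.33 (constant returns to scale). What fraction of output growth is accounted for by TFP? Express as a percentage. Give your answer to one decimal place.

Labor's share = 1 − 0.33 = 0.67.
Capital: 0.33 × 6.7 = 2.211 pp.
Hours worked: 0.67 × 1.6 = 1.072 pp.
TFP growth = 3.9 − 3.283 = 0.617%.
TFP share of growth = 0.617 / 3.9 × 100 = 15.821%.

TFP accounted for 15.8% of growth.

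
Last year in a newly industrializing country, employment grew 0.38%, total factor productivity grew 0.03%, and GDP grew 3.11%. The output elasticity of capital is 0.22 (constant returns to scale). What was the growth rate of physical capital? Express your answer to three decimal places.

Labor's share = 1 − 0.22 = 0.78.
gY = gA + 0.78×0.38 + 0.22×g.
0.22×g = 3.11 − 0.03 − 0.2964 = 2.7836.
g = 2.7836 / 0.22 = 12.65273%.

Physical capital grew 12.653%.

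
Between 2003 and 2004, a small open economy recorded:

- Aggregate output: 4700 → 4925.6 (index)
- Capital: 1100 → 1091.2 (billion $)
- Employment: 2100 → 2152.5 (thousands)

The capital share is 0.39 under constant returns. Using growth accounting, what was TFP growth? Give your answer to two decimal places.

Aggregate output growth = (4925.6 − 4700) / 4700 = 4.8%.
Capital growth = (1091.2 − 1100) / 1100 = -0.8%.
Employment growth = (2152.5 − 2100) / 2100 = 2.5%.
Labor's share = 1 − 0.39 = 0.61.
Capital: 0.39 × (-0.8) = -0.312 pp.
Employment: 0.61 × 2.5 = 1.525 pp.
TFP growth = 4.8 − 1.213 = 3.587%.

TFP grew 3.59%.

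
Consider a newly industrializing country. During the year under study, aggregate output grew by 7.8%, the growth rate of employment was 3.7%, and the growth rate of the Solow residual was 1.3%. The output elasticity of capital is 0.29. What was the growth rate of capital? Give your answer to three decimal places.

Labor's share = 1 − 0.29 = 0.71.
gY = gA + 0.71×3.7 + 0.29×g.
0.29×g = 7.8 − 1.3 − 2.627 = 3.873.
g = 3.873 / 0.29 = 13.35517%.

13.355%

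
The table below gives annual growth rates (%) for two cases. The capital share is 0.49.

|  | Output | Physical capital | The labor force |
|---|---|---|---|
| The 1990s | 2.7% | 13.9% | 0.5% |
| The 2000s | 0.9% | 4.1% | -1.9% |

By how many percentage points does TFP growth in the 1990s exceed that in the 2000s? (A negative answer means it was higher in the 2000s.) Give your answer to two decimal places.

Labor's share = 1 − 0.49 = 0.51.
The 1990s: TFP = 2.7 − 6.811 − 0.255 = -4.366%.
The 2000s: TFP = 0.9 − 2.009 + 0.969 = -0.14%.
Difference = -4.366 − (-0.14) = -4.226 pp.

-4.23 percentage points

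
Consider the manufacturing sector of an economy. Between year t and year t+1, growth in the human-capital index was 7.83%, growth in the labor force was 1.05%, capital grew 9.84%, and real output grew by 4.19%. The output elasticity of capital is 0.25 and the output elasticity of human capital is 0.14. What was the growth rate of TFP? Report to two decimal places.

Labor's share = 1 − 0.25 − 0.14 = 0.61.
Capital: 0.25 × 9.84 = 2.46 pp.
The human-capital index: 0.14 × 7.83 = 1.0962 pp.
The labor force: 0.61 × 1.05 = 0.6405 pp.
TFP growth = 4.19 − 4.1967 = -0.0067%.

-0.01%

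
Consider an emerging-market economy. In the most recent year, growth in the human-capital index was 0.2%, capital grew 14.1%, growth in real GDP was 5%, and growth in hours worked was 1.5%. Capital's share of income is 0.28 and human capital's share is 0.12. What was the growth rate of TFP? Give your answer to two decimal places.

Labor's share = 1 − 0.28 − 0.12 = 0.6.
Capital: 0.28 × 14.1 = 3.948 pp.
The human-capital index: 0.12 × 0.2 = 0.024 pp.
Hours worked: 0.6 × 1.5 = 0.9 pp.
TFP growth = 5 − 4.872 = 0.128%.

0.13%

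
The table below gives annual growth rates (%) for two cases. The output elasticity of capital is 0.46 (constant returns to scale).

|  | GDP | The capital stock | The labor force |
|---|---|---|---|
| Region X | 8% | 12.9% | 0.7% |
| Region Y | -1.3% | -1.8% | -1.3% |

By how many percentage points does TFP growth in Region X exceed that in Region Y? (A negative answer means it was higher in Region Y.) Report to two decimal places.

1.46 percentage points

Labor's share = 1 − 0.46 = 0.54.
Region X: TFP = 8 − 5.934 − 0.378 = 1.688%.
Region Y: TFP = -1.3 + 0.828 + 0.702 = 0.23%.
Difference = 1.688 − (0.23) = 1.458 pp.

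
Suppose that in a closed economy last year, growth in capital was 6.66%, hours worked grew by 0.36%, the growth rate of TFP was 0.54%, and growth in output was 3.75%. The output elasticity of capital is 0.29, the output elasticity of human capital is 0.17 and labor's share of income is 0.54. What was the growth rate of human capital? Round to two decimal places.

6.38%

Labor's share = 1 − 0.29 − 0.17 = 0.54.
gY = gA + 0.29×6.66 + 0.54×0.36 + 0.17×g.
0.17×g = 3.75 − 0.54 − 2.1258 = 1.0842.
g = 1.0842 / 0.17 = 6.3776%.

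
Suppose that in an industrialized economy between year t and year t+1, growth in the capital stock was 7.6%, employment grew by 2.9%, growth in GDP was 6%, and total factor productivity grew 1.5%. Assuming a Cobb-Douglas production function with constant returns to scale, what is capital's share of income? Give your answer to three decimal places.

0.340

gY = gA + α·gK + (1−α)·gL, so gY − gA − gL = α(gK − gL).
6 − 1.5 − 2.9 = α × (7.6 − 2.9).
1.6 = 4.7 α, so α = 0.34043.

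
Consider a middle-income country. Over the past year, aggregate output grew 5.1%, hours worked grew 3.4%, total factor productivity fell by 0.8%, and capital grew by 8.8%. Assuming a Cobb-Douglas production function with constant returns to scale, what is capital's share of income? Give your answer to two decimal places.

0.46

gY = gA + α·gK + (1−α)·gL, so gY − gA − gL = α(gK − gL).
5.1 + 0.8 − 3.4 = α × (8.8 − 3.4).
2.5 = 5.4 α, so α = 0.463.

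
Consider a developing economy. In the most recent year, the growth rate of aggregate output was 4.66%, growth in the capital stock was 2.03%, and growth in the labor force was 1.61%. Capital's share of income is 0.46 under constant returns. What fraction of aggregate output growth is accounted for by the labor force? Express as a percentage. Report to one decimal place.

Labor's share = 1 − 0.46 = 0.54.
The labor force contributed 0.54 × 1.61 = 0.8694 pp.
Share of growth = 0.8694 / 4.66 × 100 = 18.657%.

The labor force accounted for 18.7% of growth.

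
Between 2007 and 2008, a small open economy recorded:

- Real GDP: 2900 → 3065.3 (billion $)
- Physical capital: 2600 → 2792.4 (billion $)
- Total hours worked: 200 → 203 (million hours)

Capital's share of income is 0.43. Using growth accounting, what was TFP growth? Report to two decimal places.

TFP grew 1.66%.

Real GDP growth = (3065.3 − 2900) / 2900 = 5.7%.
Physical capital growth = (2792.4 − 2600) / 2600 = 7.4%.
Total hours worked growth = (203 − 200) / 200 = 1.5%.
Labor's share = 1 − 0.43 = 0.57.
Physical capital: 0.43 × 7.4 = 3.182 pp.
Total hours worked: 0.57 × 1.5 = 0.855 pp.
TFP growth = 5.7 − 4.037 = 1.663%.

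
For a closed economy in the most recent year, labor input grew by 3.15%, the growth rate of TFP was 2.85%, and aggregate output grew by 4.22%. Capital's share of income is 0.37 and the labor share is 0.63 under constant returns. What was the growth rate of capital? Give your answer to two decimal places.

-1.66%

Labor's share = 1 − 0.37 = 0.63.
gY = gA + 0.63×3.15 + 0.37×g.
0.37×g = 4.22 − 2.85 − 1.9845 = -0.6145.
g = -0.6145 / 0.37 = -1.6608%.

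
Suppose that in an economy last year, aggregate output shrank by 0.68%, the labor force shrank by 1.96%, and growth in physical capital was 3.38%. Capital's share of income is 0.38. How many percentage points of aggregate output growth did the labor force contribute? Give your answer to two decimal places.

Labor's share = 1 − 0.38 = 0.62.
Contribution = share × growth = 0.62 × (-1.96) = -1.2152 pp.

-1.22 pp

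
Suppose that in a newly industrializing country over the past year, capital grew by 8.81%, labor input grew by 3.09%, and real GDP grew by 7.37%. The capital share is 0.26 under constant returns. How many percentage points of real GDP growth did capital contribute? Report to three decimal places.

Contribution = share × growth = 0.26 × 8.81 = 2.2906 pp.

2.291 percentage points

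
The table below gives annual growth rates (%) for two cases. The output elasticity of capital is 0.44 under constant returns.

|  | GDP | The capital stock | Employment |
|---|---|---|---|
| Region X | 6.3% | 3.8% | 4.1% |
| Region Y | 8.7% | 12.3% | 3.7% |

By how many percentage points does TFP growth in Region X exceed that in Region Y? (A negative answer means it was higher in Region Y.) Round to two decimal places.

Labor's share = 1 − 0.44 = 0.56.
Region X: TFP = 6.3 − 1.672 − 2.296 = 2.332%.
Region Y: TFP = 8.7 − 5.412 − 2.072 = 1.216%.
Difference = 2.332 − (1.216) = 1.116 pp.

1.12 percentage points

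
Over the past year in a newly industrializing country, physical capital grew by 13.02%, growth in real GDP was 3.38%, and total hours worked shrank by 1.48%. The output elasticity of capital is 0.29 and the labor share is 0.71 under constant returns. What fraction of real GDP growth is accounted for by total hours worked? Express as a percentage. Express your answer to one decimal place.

Labor's share = 1 − 0.29 = 0.71.
Total hours worked contributed 0.71 × (-1.48) = -1.0508 pp.
Share of growth = -1.0508 / 3.38 × 100 = -31.089%.

Total hours worked accounted for -31.1% of growth.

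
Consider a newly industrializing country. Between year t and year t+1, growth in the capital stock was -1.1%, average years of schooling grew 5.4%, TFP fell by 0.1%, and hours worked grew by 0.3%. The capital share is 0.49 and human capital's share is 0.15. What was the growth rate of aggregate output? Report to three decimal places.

0.279%

Labor's share = 1 − 0.49 − 0.15 = 0.36.
The capital stock: 0.49 × (-1.1) = -0.539 pp.
Average years of schooling: 0.15 × 5.4 = 0.81 pp.
Hours worked: 0.36 × 0.3 = 0.108 pp.
Output growth = -0.1 + 0.379 = 0.279%.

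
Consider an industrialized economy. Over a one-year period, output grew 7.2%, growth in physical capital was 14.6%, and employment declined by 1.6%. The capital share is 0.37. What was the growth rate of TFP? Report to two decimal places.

2.81%

Labor's share = 1 − 0.37 = 0.63.
Physical capital: 0.37 × 14.6 = 5.402 pp.
Employment: 0.63 × (-1.6) = -1.008 pp.
TFP growth = 7.2 − 4.394 = 2.806%.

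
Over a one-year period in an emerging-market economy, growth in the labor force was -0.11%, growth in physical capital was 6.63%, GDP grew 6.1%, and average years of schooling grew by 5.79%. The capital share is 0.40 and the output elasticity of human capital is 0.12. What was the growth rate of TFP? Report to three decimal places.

Labor's share = 1 − 0.4 − 0.12 = 0.48.
Physical capital: 0.4 × 6.63 = 2.652 pp.
Average years of schooling: 0.12 × 5.79 = 0.6948 pp.
The labor force: 0.48 × (-0.11) = -0.0528 pp.
TFP growth = 6.1 − 3.294 = 2.806%.

2.806%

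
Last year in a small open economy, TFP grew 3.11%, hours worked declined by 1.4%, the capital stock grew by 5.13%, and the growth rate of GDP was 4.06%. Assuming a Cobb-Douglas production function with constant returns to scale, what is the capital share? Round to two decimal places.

0.36

gY = gA + α·gK + (1−α)·gL, so gY − gA − gL = α(gK − gL).
4.06 − 3.11 + 1.4 = α × (5.13 − (-1.4)).
2.35 = 6.53 α, so α = 0.3599.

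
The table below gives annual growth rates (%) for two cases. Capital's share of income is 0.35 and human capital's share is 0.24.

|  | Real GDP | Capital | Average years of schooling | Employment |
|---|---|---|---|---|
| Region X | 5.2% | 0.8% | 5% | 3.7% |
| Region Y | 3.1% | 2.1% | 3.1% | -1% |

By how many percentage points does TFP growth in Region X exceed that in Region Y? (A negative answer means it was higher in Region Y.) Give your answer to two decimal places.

Labor's share = 1 − 0.35 − 0.24 = 0.41.
Region X: TFP = 5.2 − 0.28 − 1.2 − 1.517 = 2.203%.
Region Y: TFP = 3.1 − 0.735 − 0.744 + 0.41 = 2.031%.
Difference = 2.203 − (2.031) = 0.172 pp.

0.17 percentage points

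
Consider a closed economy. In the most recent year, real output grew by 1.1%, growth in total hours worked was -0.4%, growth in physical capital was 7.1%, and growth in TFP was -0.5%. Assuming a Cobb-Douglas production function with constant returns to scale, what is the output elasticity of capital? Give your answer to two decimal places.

gY = gA + α·gK + (1−α)·gL, so gY − gA − gL = α(gK − gL).
1.1 + 0.5 + 0.4 = α × (7.1 − (-0.4)).
2 = 7.5 α, so α = 0.2667.

α = 0.27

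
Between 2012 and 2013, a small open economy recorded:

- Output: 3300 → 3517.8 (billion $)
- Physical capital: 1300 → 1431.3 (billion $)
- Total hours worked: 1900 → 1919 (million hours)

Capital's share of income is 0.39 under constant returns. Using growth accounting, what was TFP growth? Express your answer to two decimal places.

2.05%

Output growth = (3517.8 − 3300) / 3300 = 6.6%.
Physical capital growth = (1431.3 − 1300) / 1300 = 10.1%.
Total hours worked growth = (1919 − 1900) / 1900 = 1%.
Labor's share = 1 − 0.39 = 0.61.
Physical capital: 0.39 × 10.1 = 3.939 pp.
Total hours worked: 0.61 × 1 = 0.61 pp.
TFP growth = 6.6 − 4.549 = 2.051%.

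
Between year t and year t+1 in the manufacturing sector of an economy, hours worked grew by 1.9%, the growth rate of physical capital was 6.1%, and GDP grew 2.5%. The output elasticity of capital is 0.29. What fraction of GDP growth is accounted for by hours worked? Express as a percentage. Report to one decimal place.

Labor's share = 1 − 0.29 = 0.71.
Hours worked contributed 0.71 × 1.9 = 1.349 pp.
Share of growth = 1.349 / 2.5 × 100 = 53.96%.

54.0%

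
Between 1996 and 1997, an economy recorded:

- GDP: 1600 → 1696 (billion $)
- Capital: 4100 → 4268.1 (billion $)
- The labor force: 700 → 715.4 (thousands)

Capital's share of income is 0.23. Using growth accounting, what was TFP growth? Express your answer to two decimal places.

3.36%

GDP growth = (1696 − 1600) / 1600 = 6%.
Capital growth = (4268.1 − 4100) / 4100 = 4.1%.
The labor force growth = (715.4 − 700) / 700 = 2.2%.
Labor's share = 1 − 0.23 = 0.77.
Capital: 0.23 × 4.1 = 0.943 pp.
The labor force: 0.77 × 2.2 = 1.694 pp.
TFP growth = 6 − 2.637 = 3.363%.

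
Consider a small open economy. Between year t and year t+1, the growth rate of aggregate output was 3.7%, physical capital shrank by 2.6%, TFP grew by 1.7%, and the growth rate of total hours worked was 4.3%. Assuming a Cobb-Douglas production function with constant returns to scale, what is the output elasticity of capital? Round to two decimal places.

0.33

gY = gA + α·gK + (1−α)·gL, so gY − gA − gL = α(gK − gL).
3.7 − 1.7 − 4.3 = α × (-2.6 − 4.3).
-2.3 = -6.9 α, so α = 0.3333.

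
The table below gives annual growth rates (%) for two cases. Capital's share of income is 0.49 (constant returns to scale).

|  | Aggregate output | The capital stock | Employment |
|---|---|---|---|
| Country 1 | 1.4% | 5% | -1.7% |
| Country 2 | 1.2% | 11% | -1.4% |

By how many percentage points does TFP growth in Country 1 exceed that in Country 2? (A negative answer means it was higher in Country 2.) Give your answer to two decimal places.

3.29 percentage points

Labor's share = 1 − 0.49 = 0.51.
Country 1: TFP = 1.4 − 2.45 + 0.867 = -0.183%.
Country 2: TFP = 1.2 − 5.39 + 0.714 = -3.476%.
Difference = -0.183 − (-3.476) = 3.293 pp.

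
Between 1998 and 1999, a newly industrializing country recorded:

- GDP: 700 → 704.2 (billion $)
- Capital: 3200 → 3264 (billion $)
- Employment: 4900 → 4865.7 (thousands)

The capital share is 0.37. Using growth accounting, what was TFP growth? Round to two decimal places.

GDP growth = (704.2 − 700) / 700 = 0.6%.
Capital growth = (3264 − 3200) / 3200 = 2%.
Employment growth = (4865.7 − 4900) / 4900 = -0.7%.
Labor's share = 1 − 0.37 = 0.63.
Capital: 0.37 × 2 = 0.74 pp.
Employment: 0.63 × (-0.7) = -0.441 pp.
TFP growth = 0.6 − 0.299 = 0.301%.

0.30%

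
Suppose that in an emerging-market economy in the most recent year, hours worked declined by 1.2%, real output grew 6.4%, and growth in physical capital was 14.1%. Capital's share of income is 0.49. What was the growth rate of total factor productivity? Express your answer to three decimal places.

Total factor productivity grew 0.103%.

Labor's share = 1 − 0.49 = 0.51.
Physical capital: 0.49 × 14.1 = 6.909 pp.
Hours worked: 0.51 × (-1.2) = -0.612 pp.
TFP growth = 6.4 − 6.297 = 0.103%.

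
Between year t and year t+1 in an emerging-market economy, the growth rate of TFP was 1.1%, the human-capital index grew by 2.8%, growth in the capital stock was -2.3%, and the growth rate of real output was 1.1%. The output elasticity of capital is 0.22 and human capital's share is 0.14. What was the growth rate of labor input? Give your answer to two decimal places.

Labor's share = 1 − 0.22 − 0.14 = 0.64.
gY = gA + 0.22×(-2.3) + 0.14×2.8 + 0.64×g.
0.64×g = 1.1 − 1.1 + 0.114 = 0.114.
g = 0.114 / 0.64 = 0.1781%.

0.18%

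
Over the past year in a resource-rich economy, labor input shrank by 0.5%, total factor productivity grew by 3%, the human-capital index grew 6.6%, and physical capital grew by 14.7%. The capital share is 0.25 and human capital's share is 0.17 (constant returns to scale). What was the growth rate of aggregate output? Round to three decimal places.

7.507%

Labor's share = 1 − 0.25 − 0.17 = 0.58.
Physical capital: 0.25 × 14.7 = 3.675 pp.
The human-capital index: 0.17 × 6.6 = 1.122 pp.
Labor input: 0.58 × (-0.5) = -0.29 pp.
Output growth = 3 + 4.507 = 7.507%.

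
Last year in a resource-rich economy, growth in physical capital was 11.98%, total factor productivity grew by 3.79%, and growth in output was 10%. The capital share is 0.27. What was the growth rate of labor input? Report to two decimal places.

4.08%

Labor's share = 1 − 0.27 = 0.73.
gY = gA + 0.27×11.98 + 0.73×g.
0.73×g = 10 − 3.79 − 3.2346 = 2.9754.
g = 2.9754 / 0.73 = 4.0759%.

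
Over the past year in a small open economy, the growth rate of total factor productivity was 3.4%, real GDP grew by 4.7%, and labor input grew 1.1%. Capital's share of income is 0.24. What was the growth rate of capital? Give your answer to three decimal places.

Capital grew 1.933%.

Labor's share = 1 − 0.24 = 0.76.
gY = gA + 0.76×1.1 + 0.24×g.
0.24×g = 4.7 − 3.4 − 0.836 = 0.464.
g = 0.464 / 0.24 = 1.93333%.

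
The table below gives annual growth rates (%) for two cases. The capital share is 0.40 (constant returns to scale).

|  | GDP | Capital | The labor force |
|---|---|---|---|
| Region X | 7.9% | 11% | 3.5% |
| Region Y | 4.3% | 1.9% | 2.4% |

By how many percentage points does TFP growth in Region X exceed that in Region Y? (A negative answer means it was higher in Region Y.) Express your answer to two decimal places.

Labor's share = 1 − 0.4 = 0.6.
Region X: TFP = 7.9 − 4.4 − 2.1 = 1.4%.
Region Y: TFP = 4.3 − 0.76 − 1.44 = 2.1%.
Difference = 1.4 − (2.1) = -0.7 pp.

-0.70 percentage points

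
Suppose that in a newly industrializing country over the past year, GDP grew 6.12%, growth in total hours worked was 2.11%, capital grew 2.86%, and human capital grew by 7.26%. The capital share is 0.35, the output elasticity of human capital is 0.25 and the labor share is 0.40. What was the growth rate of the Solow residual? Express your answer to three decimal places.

2.460%

Labor's share = 1 − 0.35 − 0.25 = 0.4.
Capital: 0.35 × 2.86 = 1.001 pp.
Human capital: 0.25 × 7.26 = 1.815 pp.
Total hours worked: 0.4 × 2.11 = 0.844 pp.
TFP growth = 6.12 − 3.66 = 2.46%.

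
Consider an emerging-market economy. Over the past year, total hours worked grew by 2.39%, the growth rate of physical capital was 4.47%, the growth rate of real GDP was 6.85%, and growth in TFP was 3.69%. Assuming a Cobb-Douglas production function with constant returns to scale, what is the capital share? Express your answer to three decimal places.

gY = gA + α·gK + (1−α)·gL, so gY − gA − gL = α(gK − gL).
6.85 − 3.69 − 2.39 = α × (4.47 − 2.39).
0.77 = 2.08 α, so α = 0.37019.

α = 0.370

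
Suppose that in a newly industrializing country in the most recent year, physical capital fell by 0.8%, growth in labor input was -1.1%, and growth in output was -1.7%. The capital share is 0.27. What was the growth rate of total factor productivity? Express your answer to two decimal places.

Labor's share = 1 − 0.27 = 0.73.
Physical capital: 0.27 × (-0.8) = -0.216 pp.
Labor input: 0.73 × (-1.1) = -0.803 pp.
TFP growth = -1.7 + 1.019 = -0.681%.

-0.68%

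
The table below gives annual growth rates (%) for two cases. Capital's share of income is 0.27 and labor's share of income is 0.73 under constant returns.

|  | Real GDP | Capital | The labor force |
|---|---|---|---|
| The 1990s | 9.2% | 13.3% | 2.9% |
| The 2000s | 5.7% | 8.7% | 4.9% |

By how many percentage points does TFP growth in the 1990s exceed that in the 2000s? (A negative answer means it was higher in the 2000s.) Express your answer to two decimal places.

Labor's share = 1 − 0.27 = 0.73.
The 1990s: TFP = 9.2 − 3.591 − 2.117 = 3.492%.
The 2000s: TFP = 5.7 − 2.349 − 3.577 = -0.226%.
Difference = 3.492 − (-0.226) = 3.718 pp.

3.72 percentage points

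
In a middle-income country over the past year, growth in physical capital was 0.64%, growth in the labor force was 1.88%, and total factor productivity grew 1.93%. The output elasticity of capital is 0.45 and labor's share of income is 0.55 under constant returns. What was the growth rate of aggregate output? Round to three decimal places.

3.252%

Labor's share = 1 − 0.45 = 0.55.
Physical capital: 0.45 × 0.64 = 0.288 pp.
The labor force: 0.55 × 1.88 = 1.034 pp.
Output growth = 1.93 + 1.322 = 3.252%.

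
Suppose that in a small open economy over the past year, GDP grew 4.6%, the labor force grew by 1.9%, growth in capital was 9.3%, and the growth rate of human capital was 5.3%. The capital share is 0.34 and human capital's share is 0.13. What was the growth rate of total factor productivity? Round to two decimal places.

Labor's share = 1 − 0.34 − 0.13 = 0.53.
Capital: 0.34 × 9.3 = 3.162 pp.
Human capital: 0.13 × 5.3 = 0.689 pp.
The labor force: 0.53 × 1.9 = 1.007 pp.
TFP growth = 4.6 − 4.858 = -0.258%.

-0.26%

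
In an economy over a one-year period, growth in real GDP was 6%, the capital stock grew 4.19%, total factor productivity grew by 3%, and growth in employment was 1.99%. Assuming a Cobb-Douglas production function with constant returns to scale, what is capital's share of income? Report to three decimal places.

gY = gA + α·gK + (1−α)·gL, so gY − gA − gL = α(gK − gL).
6 − 3 − 1.99 = α × (4.19 − 1.99).
1.01 = 2.2 α, so α = 0.45909.

Capital's share of income is 0.459.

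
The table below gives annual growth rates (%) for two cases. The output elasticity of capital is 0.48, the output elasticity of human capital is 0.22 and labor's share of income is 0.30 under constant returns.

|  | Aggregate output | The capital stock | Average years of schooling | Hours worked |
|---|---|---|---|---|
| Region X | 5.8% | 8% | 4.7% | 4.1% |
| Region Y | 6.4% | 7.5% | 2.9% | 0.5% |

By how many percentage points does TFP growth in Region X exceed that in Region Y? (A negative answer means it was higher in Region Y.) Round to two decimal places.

Labor's share = 1 − 0.48 − 0.22 = 0.3.
Region X: TFP = 5.8 − 3.84 − 1.034 − 1.23 = -0.304%.
Region Y: TFP = 6.4 − 3.6 − 0.638 − 0.15 = 2.012%.
Difference = -0.304 − (2.012) = -2.316 pp.

-2.32 percentage points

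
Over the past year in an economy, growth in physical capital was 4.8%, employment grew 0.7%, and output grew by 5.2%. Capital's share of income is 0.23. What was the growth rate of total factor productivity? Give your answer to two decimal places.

3.56%

Labor's share = 1 − 0.23 = 0.77.
Physical capital: 0.23 × 4.8 = 1.104 pp.
Employment: 0.77 × 0.7 = 0.539 pp.
TFP growth = 5.2 − 1.643 = 3.557%.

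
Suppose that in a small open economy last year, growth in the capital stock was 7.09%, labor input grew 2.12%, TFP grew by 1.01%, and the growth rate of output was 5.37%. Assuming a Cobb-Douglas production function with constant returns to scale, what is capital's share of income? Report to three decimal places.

gY = gA + α·gK + (1−α)·gL, so gY − gA − gL = α(gK − gL).
5.37 − 1.01 − 2.12 = α × (7.09 − 2.12).
2.24 = 4.97 α, so α = 0.4507.

α = 0.451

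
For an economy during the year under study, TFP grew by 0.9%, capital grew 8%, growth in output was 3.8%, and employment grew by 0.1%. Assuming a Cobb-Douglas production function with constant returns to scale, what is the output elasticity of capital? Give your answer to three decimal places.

α = 0.354

gY = gA + α·gK + (1−α)·gL, so gY − gA − gL = α(gK − gL).
3.8 − 0.9 − 0.1 = α × (8 − 0.1).
2.8 = 7.9 α, so α = 0.35443.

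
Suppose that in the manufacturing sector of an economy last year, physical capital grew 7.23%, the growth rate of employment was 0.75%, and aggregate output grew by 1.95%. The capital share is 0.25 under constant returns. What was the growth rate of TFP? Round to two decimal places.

Labor's share = 1 − 0.25 = 0.75.
Physical capital: 0.25 × 7.23 = 1.8075 pp.
Employment: 0.75 × 0.75 = 0.5625 pp.
TFP growth = 1.95 − 2.37 = -0.42%.

-0.42%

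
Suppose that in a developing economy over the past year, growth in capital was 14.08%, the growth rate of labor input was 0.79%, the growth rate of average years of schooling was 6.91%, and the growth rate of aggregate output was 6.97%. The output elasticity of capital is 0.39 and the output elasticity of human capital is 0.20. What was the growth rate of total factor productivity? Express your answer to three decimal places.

Labor's share = 1 − 0.39 − 0.2 = 0.41.
Capital: 0.39 × 14.08 = 5.4912 pp.
Average years of schooling: 0.2 × 6.91 = 1.382 pp.
Labor input: 0.41 × 0.79 = 0.3239 pp.
TFP growth = 6.97 − 7.1971 = -0.2271%.

-0.227%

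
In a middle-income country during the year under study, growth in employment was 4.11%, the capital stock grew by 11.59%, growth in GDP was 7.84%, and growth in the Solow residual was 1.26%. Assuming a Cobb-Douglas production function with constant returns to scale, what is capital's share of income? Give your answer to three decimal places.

Capital's share of income is 0.330.

gY = gA + α·gK + (1−α)·gL, so gY − gA − gL = α(gK − gL).
7.84 − 1.26 − 4.11 = α × (11.59 − 4.11).
2.47 = 7.48 α, so α = 0.33021.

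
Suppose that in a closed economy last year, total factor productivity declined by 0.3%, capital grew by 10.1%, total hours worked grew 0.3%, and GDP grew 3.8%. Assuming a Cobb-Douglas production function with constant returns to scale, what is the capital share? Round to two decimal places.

0.39

gY = gA + α·gK + (1−α)·gL, so gY − gA − gL = α(gK − gL).
3.8 + 0.3 − 0.3 = α × (10.1 − 0.3).
3.8 = 9.8 α, so α = 0.3878.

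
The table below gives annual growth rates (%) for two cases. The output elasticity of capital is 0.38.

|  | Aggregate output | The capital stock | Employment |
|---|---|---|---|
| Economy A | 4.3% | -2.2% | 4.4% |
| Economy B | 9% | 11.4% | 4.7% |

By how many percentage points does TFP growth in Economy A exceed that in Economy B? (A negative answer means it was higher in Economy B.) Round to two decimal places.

0.65 percentage points

Labor's share = 1 − 0.38 = 0.62.
Economy A: TFP = 4.3 + 0.836 − 2.728 = 2.408%.
Economy B: TFP = 9 − 4.332 − 2.914 = 1.754%.
Difference = 2.408 − (1.754) = 0.654 pp.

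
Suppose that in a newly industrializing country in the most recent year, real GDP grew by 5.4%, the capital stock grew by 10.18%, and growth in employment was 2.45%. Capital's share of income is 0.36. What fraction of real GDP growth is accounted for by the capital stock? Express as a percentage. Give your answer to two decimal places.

The capital stock accounted for 67.87% of growth.

The capital stock contributed 0.36 × 10.18 = 3.6648 pp.
Share of growth = 3.6648 / 5.4 × 100 = 67.8667%.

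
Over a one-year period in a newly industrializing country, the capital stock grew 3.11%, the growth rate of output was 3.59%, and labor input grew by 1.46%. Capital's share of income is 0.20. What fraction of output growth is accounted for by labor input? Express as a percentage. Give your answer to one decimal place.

Labor input accounted for 32.5% of growth.

Labor's share = 1 − 0.2 = 0.8.
Labor input contributed 0.8 × 1.46 = 1.168 pp.
Share of growth = 1.168 / 3.59 × 100 = 32.535%.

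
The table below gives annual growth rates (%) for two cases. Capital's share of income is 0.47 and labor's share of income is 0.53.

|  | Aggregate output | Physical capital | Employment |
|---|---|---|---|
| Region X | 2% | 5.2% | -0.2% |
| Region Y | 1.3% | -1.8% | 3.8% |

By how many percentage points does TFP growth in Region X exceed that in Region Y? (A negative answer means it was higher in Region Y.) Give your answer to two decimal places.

Labor's share = 1 − 0.47 = 0.53.
Region X: TFP = 2 − 2.444 + 0.106 = -0.338%.
Region Y: TFP = 1.3 + 0.846 − 2.014 = 0.132%.
Difference = -0.338 − (0.132) = -0.47 pp.

-0.47 percentage points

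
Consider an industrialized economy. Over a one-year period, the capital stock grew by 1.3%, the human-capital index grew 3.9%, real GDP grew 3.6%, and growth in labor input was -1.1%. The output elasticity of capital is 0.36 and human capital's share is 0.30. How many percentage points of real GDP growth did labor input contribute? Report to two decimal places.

Labor's share = 1 − 0.36 − 0.3 = 0.34.
Contribution = share × growth = 0.34 × (-1.1) = -0.374 pp.

-0.37 percentage points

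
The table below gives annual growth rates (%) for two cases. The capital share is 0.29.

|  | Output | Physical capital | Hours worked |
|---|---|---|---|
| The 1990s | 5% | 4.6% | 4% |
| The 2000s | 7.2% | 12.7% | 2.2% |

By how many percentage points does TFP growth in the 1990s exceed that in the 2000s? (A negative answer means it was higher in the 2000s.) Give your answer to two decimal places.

-1.13 percentage points

Labor's share = 1 − 0.29 = 0.71.
The 1990s: TFP = 5 − 1.334 − 2.84 = 0.826%.
The 2000s: TFP = 7.2 − 3.683 − 1.562 = 1.955%.
Difference = 0.826 − (1.955) = -1.129 pp.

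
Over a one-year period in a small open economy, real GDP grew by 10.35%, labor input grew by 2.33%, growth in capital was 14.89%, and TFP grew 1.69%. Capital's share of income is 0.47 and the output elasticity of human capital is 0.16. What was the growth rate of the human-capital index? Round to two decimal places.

The human-capital index grew 5.00%.

Labor's share = 1 − 0.47 − 0.16 = 0.37.
gY = gA + 0.47×14.89 + 0.37×2.33 + 0.16×g.
0.16×g = 10.35 − 1.69 − 7.8604 = 0.7996.
g = 0.7996 / 0.16 = 4.9975%.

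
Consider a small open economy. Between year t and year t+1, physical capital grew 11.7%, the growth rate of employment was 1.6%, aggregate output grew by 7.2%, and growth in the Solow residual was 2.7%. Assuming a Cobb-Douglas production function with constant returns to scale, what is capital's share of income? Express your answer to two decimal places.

α = 0.29

gY = gA + α·gK + (1−α)·gL, so gY − gA − gL = α(gK − gL).
7.2 − 2.7 − 1.6 = α × (11.7 − 1.6).
2.9 = 10.1 α, so α = 0.2871.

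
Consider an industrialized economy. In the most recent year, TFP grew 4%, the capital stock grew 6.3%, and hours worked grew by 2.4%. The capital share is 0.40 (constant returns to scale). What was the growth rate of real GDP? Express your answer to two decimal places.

Labor's share = 1 − 0.4 = 0.6.
The capital stock: 0.4 × 6.3 = 2.52 pp.
Hours worked: 0.6 × 2.4 = 1.44 pp.
Output growth = 4 + 3.96 = 7.96%.

Real GDP growth was 7.96%.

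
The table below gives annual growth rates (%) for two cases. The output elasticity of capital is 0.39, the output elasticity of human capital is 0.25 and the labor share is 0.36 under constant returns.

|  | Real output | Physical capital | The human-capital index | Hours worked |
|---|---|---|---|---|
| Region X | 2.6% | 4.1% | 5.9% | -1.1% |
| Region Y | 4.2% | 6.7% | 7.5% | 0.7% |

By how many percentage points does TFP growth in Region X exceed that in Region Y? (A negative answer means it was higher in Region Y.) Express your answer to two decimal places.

Labor's share = 1 − 0.39 − 0.25 = 0.36.
Region X: TFP = 2.6 − 1.599 − 1.475 + 0.396 = -0.078%.
Region Y: TFP = 4.2 − 2.613 − 1.875 − 0.252 = -0.54%.
Difference = -0.078 − (-0.54) = 0.462 pp.

0.46 percentage points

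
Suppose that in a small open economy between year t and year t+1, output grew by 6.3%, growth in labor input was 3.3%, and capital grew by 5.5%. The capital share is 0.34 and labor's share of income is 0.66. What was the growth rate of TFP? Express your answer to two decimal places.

2.25%

Labor's share = 1 − 0.34 = 0.66.
Capital: 0.34 × 5.5 = 1.87 pp.
Labor input: 0.66 × 3.3 = 2.178 pp.
TFP growth = 6.3 − 4.048 = 2.252%.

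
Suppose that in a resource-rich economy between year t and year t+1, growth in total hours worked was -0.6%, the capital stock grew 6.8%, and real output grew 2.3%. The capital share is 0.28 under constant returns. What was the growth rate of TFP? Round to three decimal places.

TFP growth was 0.828%.

Labor's share = 1 − 0.28 = 0.72.
The capital stock: 0.28 × 6.8 = 1.904 pp.
Total hours worked: 0.72 × (-0.6) = -0.432 pp.
TFP growth = 2.3 − 1.472 = 0.828%.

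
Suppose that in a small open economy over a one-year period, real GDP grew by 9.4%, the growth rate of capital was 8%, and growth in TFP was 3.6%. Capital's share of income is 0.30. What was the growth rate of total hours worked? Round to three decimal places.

Labor's share = 1 − 0.3 = 0.7.
gY = gA + 0.3×8 + 0.7×g.
0.7×g = 9.4 − 3.6 − 2.4 = 3.4.
g = 3.4 / 0.7 = 4.85714%.

4.857%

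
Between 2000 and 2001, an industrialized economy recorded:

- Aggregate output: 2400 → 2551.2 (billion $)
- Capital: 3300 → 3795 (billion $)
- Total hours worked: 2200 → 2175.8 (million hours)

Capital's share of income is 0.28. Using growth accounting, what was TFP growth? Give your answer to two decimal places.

2.89%

Aggregate output growth = (2551.2 − 2400) / 2400 = 6.3%.
Capital growth = (3795 − 3300) / 3300 = 15%.
Total hours worked growth = (2175.8 − 2200) / 2200 = -1.1%.
Labor's share = 1 − 0.28 = 0.72.
Capital: 0.28 × 15 = 4.2 pp.
Total hours worked: 0.72 × (-1.1) = -0.792 pp.
TFP growth = 6.3 − 3.408 = 2.892%.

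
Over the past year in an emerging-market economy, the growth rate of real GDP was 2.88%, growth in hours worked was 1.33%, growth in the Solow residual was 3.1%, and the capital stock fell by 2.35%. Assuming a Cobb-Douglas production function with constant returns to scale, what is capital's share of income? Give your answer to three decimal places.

gY = gA + α·gK + (1−α)·gL, so gY − gA − gL = α(gK − gL).
2.88 − 3.1 − 1.33 = α × (-2.35 − 1.33).
-1.55 = -3.68 α, so α = 0.4212.

α = 0.421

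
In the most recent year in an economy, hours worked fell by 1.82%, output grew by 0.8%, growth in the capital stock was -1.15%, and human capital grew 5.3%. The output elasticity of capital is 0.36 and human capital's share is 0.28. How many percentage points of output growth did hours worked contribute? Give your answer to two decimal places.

-0.66

Labor's share = 1 − 0.36 − 0.28 = 0.36.
Contribution = share × growth = 0.36 × (-1.82) = -0.6552 pp.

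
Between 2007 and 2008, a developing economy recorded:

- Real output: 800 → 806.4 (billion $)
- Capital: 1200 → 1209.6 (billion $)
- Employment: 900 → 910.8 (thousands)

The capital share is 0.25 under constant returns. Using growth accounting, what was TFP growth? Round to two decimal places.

Real output growth = (806.4 − 800) / 800 = 0.8%.
Capital growth = (1209.6 − 1200) / 1200 = 0.8%.
Employment growth = (910.8 − 900) / 900 = 1.2%.
Labor's share = 1 − 0.25 = 0.75.
Capital: 0.25 × 0.8 = 0.2 pp.
Employment: 0.75 × 1.2 = 0.9 pp.
TFP growth = 0.8 − 1.1 = -0.3%.

-0.30%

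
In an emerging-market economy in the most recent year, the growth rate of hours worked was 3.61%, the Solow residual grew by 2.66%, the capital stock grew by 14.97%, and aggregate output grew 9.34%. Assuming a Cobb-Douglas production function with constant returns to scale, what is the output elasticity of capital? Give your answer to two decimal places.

gY = gA + α·gK + (1−α)·gL, so gY − gA − gL = α(gK − gL).
9.34 − 2.66 − 3.61 = α × (14.97 − 3.61).
3.07 = 11.36 α, so α = 0.2702.

The output elasticity of capital is 0.27.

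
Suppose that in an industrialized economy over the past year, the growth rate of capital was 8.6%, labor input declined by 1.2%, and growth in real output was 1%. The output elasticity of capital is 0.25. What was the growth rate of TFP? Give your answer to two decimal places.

-0.25%

Labor's share = 1 − 0.25 = 0.75.
Capital: 0.25 × 8.6 = 2.15 pp.
Labor input: 0.75 × (-1.2) = -0.9 pp.
TFP growth = 1 − 1.25 = -0.25%.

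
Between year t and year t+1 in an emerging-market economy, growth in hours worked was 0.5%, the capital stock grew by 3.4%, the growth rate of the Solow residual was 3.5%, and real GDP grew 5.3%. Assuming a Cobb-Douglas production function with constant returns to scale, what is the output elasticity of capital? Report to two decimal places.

0.45

gY = gA + α·gK + (1−α)·gL, so gY − gA − gL = α(gK − gL).
5.3 − 3.5 − 0.5 = α × (3.4 − 0.5).
1.3 = 2.9 α, so α = 0.4483.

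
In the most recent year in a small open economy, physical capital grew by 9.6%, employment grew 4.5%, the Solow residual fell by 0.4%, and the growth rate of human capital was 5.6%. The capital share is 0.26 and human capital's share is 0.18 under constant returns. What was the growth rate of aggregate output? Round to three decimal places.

Aggregate output growth was 5.624%.

Labor's share = 1 − 0.26 − 0.18 = 0.56.
Physical capital: 0.26 × 9.6 = 2.496 pp.
Human capital: 0.18 × 5.6 = 1.008 pp.
Employment: 0.56 × 4.5 = 2.52 pp.
Output growth = -0.4 + 6.024 = 5.624%.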